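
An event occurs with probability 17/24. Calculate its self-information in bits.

Information content I(x) = -log₂(p(x))
I = -log₂(17/24) = -log₂(0.7083)
I = 0.4975 bits


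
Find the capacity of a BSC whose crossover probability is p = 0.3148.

For BSC with error probability p:
C = 1 - H(p) where H(p) is binary entropy
H(0.3148) = -0.3148 × log₂(0.3148) - 0.6852 × log₂(0.6852)
H(p) = 0.8986
C = 1 - 0.8986 = 0.1014 bits/use


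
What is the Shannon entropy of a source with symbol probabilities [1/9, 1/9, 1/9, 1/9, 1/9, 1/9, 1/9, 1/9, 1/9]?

H(X) = -Σ p(x) log₂ p(x)
  -1/9 × log₂(1/9) = 0.3522
  -1/9 × log₂(1/9) = 0.3522
  -1/9 × log₂(1/9) = 0.3522
  -1/9 × log₂(1/9) = 0.3522
  -1/9 × log₂(1/9) = 0.3522
  -1/9 × log₂(1/9) = 0.3522
  -1/9 × log₂(1/9) = 0.3522
  -1/9 × log₂(1/9) = 0.3522
  -1/9 × log₂(1/9) = 0.3522
H(X) = 3.1699 bits


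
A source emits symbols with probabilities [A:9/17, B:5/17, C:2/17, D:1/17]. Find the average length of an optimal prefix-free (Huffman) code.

Huffman tree construction:
Combine smallest probabilities repeatedly
Resulting codes:
  A: 1 (length 1)
  B: 01 (length 2)
  C: 001 (length 3)
  D: 000 (length 3)
Average length = Σ p(s) × length(s) = 1.6471 bits


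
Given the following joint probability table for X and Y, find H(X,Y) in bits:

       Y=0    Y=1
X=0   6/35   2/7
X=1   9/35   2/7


H(X,Y) = -Σ p(x,y) log₂ p(x,y)
  p(0,0)=6/35: -0.1714 × log₂(0.1714) = 0.4362
  p(0,1)=2/7: -0.2857 × log₂(0.2857) = 0.5164
  p(1,0)=9/35: -0.2571 × log₂(0.2571) = 0.5038
  p(1,1)=2/7: -0.2857 × log₂(0.2857) = 0.5164
H(X,Y) = 1.9728 bits


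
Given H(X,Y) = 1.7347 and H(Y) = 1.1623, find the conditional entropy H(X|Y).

Chain rule: H(X,Y) = H(X|Y) + H(Y)
H(X|Y) = H(X,Y) - H(Y) = 1.7347 - 1.1623 = 0.5724 bits


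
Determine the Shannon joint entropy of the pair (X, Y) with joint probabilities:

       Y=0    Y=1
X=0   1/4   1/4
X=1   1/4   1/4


H(X,Y) = -Σ p(x,y) log₂ p(x,y)
  p(0,0)=1/4: -0.2500 × log₂(0.2500) = 0.5000
  p(0,1)=1/4: -0.2500 × log₂(0.2500) = 0.5000
  p(1,0)=1/4: -0.2500 × log₂(0.2500) = 0.5000
  p(1,1)=1/4: -0.2500 × log₂(0.2500) = 0.5000
H(X,Y) = 2.0000 bits


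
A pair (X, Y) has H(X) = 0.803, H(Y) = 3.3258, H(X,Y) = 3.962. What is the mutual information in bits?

I(X;Y) = H(X) + H(Y) - H(X,Y)
I(X;Y) = 0.803 + 3.3258 - 3.962 = 0.1668 bits


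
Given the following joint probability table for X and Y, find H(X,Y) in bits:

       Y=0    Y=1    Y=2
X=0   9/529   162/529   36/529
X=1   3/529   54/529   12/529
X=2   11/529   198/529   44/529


H(X,Y) = -Σ p(x,y) log₂ p(x,y)
  p(0,0)=9/529: -0.0170 × log₂(0.0170) = 0.1000
  p(0,1)=162/529: -0.3062 × log₂(0.3062) = 0.5228
  p(0,2)=36/529: -0.0681 × log₂(0.0681) = 0.2639
  p(1,0)=3/529: -0.0057 × log₂(0.0057) = 0.0423
  p(1,1)=54/529: -0.1021 × log₂(0.1021) = 0.3361
  p(1,2)=12/529: -0.0227 × log₂(0.0227) = 0.1239
  p(2,0)=11/529: -0.0208 × log₂(0.0208) = 0.1162
  p(2,1)=198/529: -0.3743 × log₂(0.3743) = 0.5307
  p(2,2)=44/529: -0.0832 × log₂(0.0832) = 0.2984
H(X,Y) = 2.3342 bits


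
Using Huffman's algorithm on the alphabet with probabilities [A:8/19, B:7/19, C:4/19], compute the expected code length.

Huffman tree construction:
Combine smallest probabilities repeatedly
Resulting codes:
  A: 0 (length 1)
  B: 11 (length 2)
  C: 10 (length 2)
Average length = Σ p(s) × length(s) = 1.5789 bits


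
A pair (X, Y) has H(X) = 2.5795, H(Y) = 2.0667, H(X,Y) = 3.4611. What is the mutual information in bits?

I(X;Y) = H(X) + H(Y) - H(X,Y)
I(X;Y) = 2.5795 + 2.0667 - 3.4611 = 1.1851 bits


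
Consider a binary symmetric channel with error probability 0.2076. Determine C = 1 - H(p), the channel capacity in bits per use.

For BSC with error probability p:
C = 1 - H(p) where H(p) is binary entropy
H(0.2076) = -0.2076 × log₂(0.2076) - 0.7924 × log₂(0.7924)
H(p) = 0.7369
C = 1 - 0.7369 = 0.2631 bits/use


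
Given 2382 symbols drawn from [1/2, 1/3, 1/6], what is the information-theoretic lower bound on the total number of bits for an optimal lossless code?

Entropy H = 1.4591 bits/symbol
Minimum bits = H × n = 1.4591 × 2382
= 3475.69 bits


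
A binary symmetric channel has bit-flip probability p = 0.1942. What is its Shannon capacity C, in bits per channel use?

For BSC with error probability p:
C = 1 - H(p) where H(p) is binary entropy
H(0.1942) = -0.1942 × log₂(0.1942) - 0.8058 × log₂(0.8058)
H(p) = 0.7102
C = 1 - 0.7102 = 0.2898 bits/use


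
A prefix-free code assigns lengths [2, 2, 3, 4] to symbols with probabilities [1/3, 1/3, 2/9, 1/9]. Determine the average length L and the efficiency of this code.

Average length L = Σ p_i × l_i = 2.4444 bits
Entropy H = 1.8911 bits
Efficiency η = H/L × 100% = 77.36%


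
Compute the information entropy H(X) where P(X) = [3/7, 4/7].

H(X) = -Σ p(x) log₂ p(x)
  -3/7 × log₂(3/7) = 0.5239
  -4/7 × log₂(4/7) = 0.4613
H(X) = 0.9852 bits


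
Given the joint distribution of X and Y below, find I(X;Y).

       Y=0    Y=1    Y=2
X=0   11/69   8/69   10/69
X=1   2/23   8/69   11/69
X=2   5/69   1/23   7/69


H(X) = 1.5349, H(Y) = 1.5661, H(X,Y) = 3.0817
I(X;Y) = H(X) + H(Y) - H(X,Y) = 0.0194 bits


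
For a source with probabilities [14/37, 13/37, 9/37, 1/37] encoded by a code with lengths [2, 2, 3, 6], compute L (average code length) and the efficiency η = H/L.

Average length L = Σ p_i × l_i = 2.3514 bits
Entropy H = 1.6976 bits
Efficiency η = H/L × 100% = 72.20%


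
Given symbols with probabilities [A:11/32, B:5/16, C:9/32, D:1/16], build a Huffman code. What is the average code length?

Huffman tree construction:
Combine smallest probabilities repeatedly
Resulting codes:
  A: 11 (length 2)
  B: 10 (length 2)
  C: 01 (length 2)
  D: 00 (length 2)
Average length = Σ p(s) × length(s) = 2.0000 bits


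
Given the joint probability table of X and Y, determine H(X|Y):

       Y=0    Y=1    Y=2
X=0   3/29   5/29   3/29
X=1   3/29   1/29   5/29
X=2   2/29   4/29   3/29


H(X|Y) = Σ_y p(y) H(X|Y=y)
  p(Y=0) = 8/29, H(X|Y=0) = 1.5613
  p(Y=1) = 10/29, H(X|Y=1) = 1.3610
  p(Y=2) = 11/29, H(X|Y=2) = 1.5395
H(X|Y) = 0.2759×1.5613 + 0.3448×1.3610 + 0.3793×1.5395 = 1.4839 bits


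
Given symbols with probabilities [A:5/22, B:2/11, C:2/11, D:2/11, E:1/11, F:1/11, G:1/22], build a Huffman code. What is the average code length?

Huffman tree construction:
Combine smallest probabilities repeatedly
Resulting codes:
  A: 01 (length 2)
  B: 110 (length 3)
  C: 111 (length 3)
  D: 00 (length 2)
  E: 1011 (length 4)
  F: 100 (length 3)
  G: 1010 (length 4)
Average length = Σ p(s) × length(s) = 2.7273 bits


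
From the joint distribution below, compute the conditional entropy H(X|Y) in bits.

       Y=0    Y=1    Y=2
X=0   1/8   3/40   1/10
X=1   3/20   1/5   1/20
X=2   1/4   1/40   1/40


H(X|Y) = Σ_y p(y) H(X|Y=y)
  p(Y=0) = 21/40, H(X|Y=0) = 1.5190
  p(Y=1) = 3/10, H(X|Y=1) = 1.1887
  p(Y=2) = 7/40, H(X|Y=2) = 1.3788
H(X|Y) = 0.5250×1.5190 + 0.3000×1.1887 + 0.1750×1.3788 = 1.3954 bits


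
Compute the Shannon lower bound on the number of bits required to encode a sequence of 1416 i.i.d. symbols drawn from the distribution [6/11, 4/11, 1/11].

Entropy H = 1.3222 bits/symbol
Minimum bits = H × n = 1.3222 × 1416
= 1872.21 bits


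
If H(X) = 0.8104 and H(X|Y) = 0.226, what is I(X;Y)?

I(X;Y) = H(X) - H(X|Y)
I(X;Y) = 0.8104 - 0.226 = 0.5844 bits


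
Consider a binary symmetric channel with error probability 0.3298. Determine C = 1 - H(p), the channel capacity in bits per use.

For BSC with error probability p:
C = 1 - H(p) where H(p) is binary entropy
H(0.3298) = -0.3298 × log₂(0.3298) - 0.6702 × log₂(0.6702)
H(p) = 0.9147
C = 1 - 0.9147 = 0.0853 bits/use


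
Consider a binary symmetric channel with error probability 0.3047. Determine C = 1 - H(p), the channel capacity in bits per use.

For BSC with error probability p:
C = 1 - H(p) where H(p) is binary entropy
H(0.3047) = -0.3047 × log₂(0.3047) - 0.6953 × log₂(0.6953)
H(p) = 0.8870
C = 1 - 0.8870 = 0.1130 bits/use


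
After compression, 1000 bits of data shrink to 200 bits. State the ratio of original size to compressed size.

Compression ratio = Original / Compressed
= 1000 / 200 = 5.00:1


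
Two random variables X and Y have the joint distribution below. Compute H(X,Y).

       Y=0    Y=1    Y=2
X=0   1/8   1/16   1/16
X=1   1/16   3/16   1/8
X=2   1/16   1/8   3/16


H(X,Y) = -Σ p(x,y) log₂ p(x,y)
  p(0,0)=1/8: -0.1250 × log₂(0.1250) = 0.3750
  p(0,1)=1/16: -0.0625 × log₂(0.0625) = 0.2500
  p(0,2)=1/16: -0.0625 × log₂(0.0625) = 0.2500
  p(1,0)=1/16: -0.0625 × log₂(0.0625) = 0.2500
  p(1,1)=3/16: -0.1875 × log₂(0.1875) = 0.4528
  p(1,2)=1/8: -0.1250 × log₂(0.1250) = 0.3750
  p(2,0)=1/16: -0.0625 × log₂(0.0625) = 0.2500
  p(2,1)=1/8: -0.1250 × log₂(0.1250) = 0.3750
  p(2,2)=3/16: -0.1875 × log₂(0.1875) = 0.4528
H(X,Y) = 3.0306 bits


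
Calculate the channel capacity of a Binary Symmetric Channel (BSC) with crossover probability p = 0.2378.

For BSC with error probability p:
C = 1 - H(p) where H(p) is binary entropy
H(0.2378) = -0.2378 × log₂(0.2378) - 0.7622 × log₂(0.7622)
H(p) = 0.7914
C = 1 - 0.7914 = 0.2086 bits/use


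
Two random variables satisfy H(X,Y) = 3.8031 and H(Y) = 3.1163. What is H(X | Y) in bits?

Chain rule: H(X,Y) = H(X|Y) + H(Y)
H(X|Y) = H(X,Y) - H(Y) = 3.8031 - 3.1163 = 0.6868 bits


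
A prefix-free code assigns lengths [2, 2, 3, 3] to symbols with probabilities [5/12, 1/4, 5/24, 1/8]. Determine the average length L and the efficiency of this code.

Average length L = Σ p_i × l_i = 2.3333 bits
Entropy H = 1.8727 bits
Efficiency η = H/L × 100% = 80.26%


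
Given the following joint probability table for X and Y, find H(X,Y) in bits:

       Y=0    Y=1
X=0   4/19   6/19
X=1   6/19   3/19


H(X,Y) = -Σ p(x,y) log₂ p(x,y)
  p(0,0)=4/19: -0.2105 × log₂(0.2105) = 0.4732
  p(0,1)=6/19: -0.3158 × log₂(0.3158) = 0.5251
  p(1,0)=6/19: -0.3158 × log₂(0.3158) = 0.5251
  p(1,1)=3/19: -0.1579 × log₂(0.1579) = 0.4205
H(X,Y) = 1.9440 bits


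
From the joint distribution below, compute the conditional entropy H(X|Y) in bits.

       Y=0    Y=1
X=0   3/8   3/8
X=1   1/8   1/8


H(X|Y) = Σ_y p(y) H(X|Y=y)
  p(Y=0) = 1/2, H(X|Y=0) = 0.8113
  p(Y=1) = 1/2, H(X|Y=1) = 0.8113
H(X|Y) = 0.5000×0.8113 + 0.5000×0.8113 = 0.8113 bits


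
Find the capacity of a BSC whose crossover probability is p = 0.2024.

For BSC with error probability p:
C = 1 - H(p) where H(p) is binary entropy
H(0.2024) = -0.2024 × log₂(0.2024) - 0.7976 × log₂(0.7976)
H(p) = 0.7267
C = 1 - 0.7267 = 0.2733 bits/use


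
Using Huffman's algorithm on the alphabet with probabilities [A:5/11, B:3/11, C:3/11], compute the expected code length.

Huffman tree construction:
Combine smallest probabilities repeatedly
Resulting codes:
  A: 0 (length 1)
  B: 10 (length 2)
  C: 11 (length 2)
Average length = Σ p(s) × length(s) = 1.5455 bits


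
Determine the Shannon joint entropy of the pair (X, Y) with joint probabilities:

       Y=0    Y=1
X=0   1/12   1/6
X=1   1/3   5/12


H(X,Y) = -Σ p(x,y) log₂ p(x,y)
  p(0,0)=1/12: -0.0833 × log₂(0.0833) = 0.2987
  p(0,1)=1/6: -0.1667 × log₂(0.1667) = 0.4308
  p(1,0)=1/3: -0.3333 × log₂(0.3333) = 0.5283
  p(1,1)=5/12: -0.4167 × log₂(0.4167) = 0.5263
H(X,Y) = 1.7842 bits


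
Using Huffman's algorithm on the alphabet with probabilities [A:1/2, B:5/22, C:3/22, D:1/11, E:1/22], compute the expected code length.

Huffman tree construction:
Combine smallest probabilities repeatedly
Resulting codes:
  A: 0 (length 1)
  B: 10 (length 2)
  C: 110 (length 3)
  D: 1111 (length 4)
  E: 1110 (length 4)
Average length = Σ p(s) × length(s) = 1.9091 bits


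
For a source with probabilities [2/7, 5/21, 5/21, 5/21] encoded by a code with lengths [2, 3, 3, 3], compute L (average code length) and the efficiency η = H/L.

Average length L = Σ p_i × l_i = 2.7143 bits
Entropy H = 1.9952 bits
Efficiency η = H/L × 100% = 73.51%


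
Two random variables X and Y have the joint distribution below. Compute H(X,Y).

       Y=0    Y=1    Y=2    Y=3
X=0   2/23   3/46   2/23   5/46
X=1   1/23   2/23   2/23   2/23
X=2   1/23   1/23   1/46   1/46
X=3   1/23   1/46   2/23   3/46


H(X,Y) = -Σ p(x,y) log₂ p(x,y)
  p(0,0)=2/23: -0.0870 × log₂(0.0870) = 0.3064
  p(0,1)=3/46: -0.0652 × log₂(0.0652) = 0.2569
  p(0,2)=2/23: -0.0870 × log₂(0.0870) = 0.3064
  p(0,3)=5/46: -0.1087 × log₂(0.1087) = 0.3480
  p(1,0)=1/23: -0.0435 × log₂(0.0435) = 0.1967
  p(1,1)=2/23: -0.0870 × log₂(0.0870) = 0.3064
  p(1,2)=2/23: -0.0870 × log₂(0.0870) = 0.3064
  p(1,3)=2/23: -0.0870 × log₂(0.0870) = 0.3064
  p(2,0)=1/23: -0.0435 × log₂(0.0435) = 0.1967
  p(2,1)=1/23: -0.0435 × log₂(0.0435) = 0.1967
  p(2,2)=1/46: -0.0217 × log₂(0.0217) = 0.1201
  p(2,3)=1/46: -0.0217 × log₂(0.0217) = 0.1201
  p(3,0)=1/23: -0.0435 × log₂(0.0435) = 0.1967
  p(3,1)=1/46: -0.0217 × log₂(0.0217) = 0.1201
  p(3,2)=2/23: -0.0870 × log₂(0.0870) = 0.3064
  p(3,3)=3/46: -0.0652 × log₂(0.0652) = 0.2569
H(X,Y) = 3.8471 bits


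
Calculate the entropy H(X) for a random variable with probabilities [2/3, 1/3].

H(X) = -Σ p(x) log₂ p(x)
  -2/3 × log₂(2/3) = 0.3900
  -1/3 × log₂(1/3) = 0.5283
H(X) = 0.9183 bits


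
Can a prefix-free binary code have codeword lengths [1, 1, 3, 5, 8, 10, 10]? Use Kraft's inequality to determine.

Kraft inequality: Σ 2^(-l_i) ≤ 1 for prefix-free code
Calculating: 2^(-1) + 2^(-1) + 2^(-3) + 2^(-5) + 2^(-8) + 2^(-10) + 2^(-10)
= 0.5 + 0.5 + 0.125 + 0.03125 + 0.00390625 + 0.0009765625 + 0.0009765625
= 1.1621
Since 1.1621 > 1, prefix-free code does not exist


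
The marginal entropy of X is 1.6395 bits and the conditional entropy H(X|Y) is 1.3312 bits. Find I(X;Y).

I(X;Y) = H(X) - H(X|Y)
I(X;Y) = 1.6395 - 1.3312 = 0.3083 bits


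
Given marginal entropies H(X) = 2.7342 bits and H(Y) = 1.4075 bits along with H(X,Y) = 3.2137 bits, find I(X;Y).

I(X;Y) = H(X) + H(Y) - H(X,Y)
I(X;Y) = 2.7342 + 1.4075 - 3.2137 = 0.928 bits


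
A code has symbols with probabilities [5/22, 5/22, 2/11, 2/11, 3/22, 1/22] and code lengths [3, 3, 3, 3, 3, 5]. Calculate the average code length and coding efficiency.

Average length L = Σ p_i × l_i = 3.0909 bits
Entropy H = 2.4606 bits
Efficiency η = H/L × 100% = 79.61%


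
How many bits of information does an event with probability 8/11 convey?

Information content I(x) = -log₂(p(x))
I = -log₂(8/11) = -log₂(0.7273)
I = 0.4594 bits


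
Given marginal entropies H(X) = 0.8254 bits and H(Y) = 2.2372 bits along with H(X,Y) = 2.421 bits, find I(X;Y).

I(X;Y) = H(X) + H(Y) - H(X,Y)
I(X;Y) = 0.8254 + 2.2372 - 2.421 = 0.6416 bits


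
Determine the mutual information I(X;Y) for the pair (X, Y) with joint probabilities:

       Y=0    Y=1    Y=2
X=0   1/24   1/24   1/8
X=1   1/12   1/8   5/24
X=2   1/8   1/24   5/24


H(X) = 1.5284, H(Y) = 1.4506, H(X,Y) = 2.9398
I(X;Y) = H(X) + H(Y) - H(X,Y) = 0.0392 bits


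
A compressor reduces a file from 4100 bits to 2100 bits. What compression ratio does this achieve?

Compression ratio = Original / Compressed
= 4100 / 2100 = 1.95:1


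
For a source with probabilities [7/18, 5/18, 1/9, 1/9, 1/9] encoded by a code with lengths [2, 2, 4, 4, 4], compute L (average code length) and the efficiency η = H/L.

Average length L = Σ p_i × l_i = 2.6667 bits
Entropy H = 2.0999 bits
Efficiency η = H/L × 100% = 78.74%


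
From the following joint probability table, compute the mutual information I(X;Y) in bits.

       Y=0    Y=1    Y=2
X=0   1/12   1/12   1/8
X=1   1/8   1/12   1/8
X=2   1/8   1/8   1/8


H(X) = 1.5774, H(Y) = 1.5774, H(X,Y) = 3.1462
I(X;Y) = H(X) + H(Y) - H(X,Y) = 0.0086 bits


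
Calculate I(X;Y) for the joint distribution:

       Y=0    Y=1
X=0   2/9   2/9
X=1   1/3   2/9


H(X) = 0.9911, H(Y) = 0.9911, H(X,Y) = 1.9749
I(X;Y) = H(X) + H(Y) - H(X,Y) = 0.0072 bits


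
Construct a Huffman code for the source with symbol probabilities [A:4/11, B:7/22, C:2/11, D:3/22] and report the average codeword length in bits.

Huffman tree construction:
Combine smallest probabilities repeatedly
Resulting codes:
  A: 0 (length 1)
  B: 10 (length 2)
  C: 111 (length 3)
  D: 110 (length 3)
Average length = Σ p(s) × length(s) = 1.9545 bits


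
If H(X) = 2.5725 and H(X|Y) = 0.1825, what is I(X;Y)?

I(X;Y) = H(X) - H(X|Y)
I(X;Y) = 2.5725 - 0.1825 = 2.39 bits


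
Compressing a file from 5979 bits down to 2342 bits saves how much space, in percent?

Space savings = (1 - Compressed/Original) × 100%
= (1 - 2342/5979) × 100%
= 60.83%


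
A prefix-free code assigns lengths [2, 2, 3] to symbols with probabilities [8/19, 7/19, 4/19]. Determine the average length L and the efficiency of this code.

Average length L = Σ p_i × l_i = 2.2105 bits
Entropy H = 1.5294 bits
Efficiency η = H/L × 100% = 69.19%


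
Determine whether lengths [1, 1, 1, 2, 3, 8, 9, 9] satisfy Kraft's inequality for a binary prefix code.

Kraft inequality: Σ 2^(-l_i) ≤ 1 for prefix-free code
Calculating: 2^(-1) + 2^(-1) + 2^(-1) + 2^(-2) + 2^(-3) + 2^(-8) + 2^(-9) + 2^(-9)
= 0.5 + 0.5 + 0.5 + 0.25 + 0.125 + 0.00390625 + 0.001953125 + 0.001953125
= 1.8828
Since 1.8828 > 1, prefix-free code does not exist


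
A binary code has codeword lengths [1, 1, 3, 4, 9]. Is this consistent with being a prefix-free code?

Kraft inequality: Σ 2^(-l_i) ≤ 1 for prefix-free code
Calculating: 2^(-1) + 2^(-1) + 2^(-3) + 2^(-4) + 2^(-9)
= 0.5 + 0.5 + 0.125 + 0.0625 + 0.001953125
= 1.1895
Since 1.1895 > 1, prefix-free code does not exist


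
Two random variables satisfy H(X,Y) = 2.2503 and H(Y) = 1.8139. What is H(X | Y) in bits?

Chain rule: H(X,Y) = H(X|Y) + H(Y)
H(X|Y) = H(X,Y) - H(Y) = 2.2503 - 1.8139 = 0.4364 bits


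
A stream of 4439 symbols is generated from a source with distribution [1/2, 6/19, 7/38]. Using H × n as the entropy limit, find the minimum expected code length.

Entropy H = 1.4747 bits/symbol
Minimum bits = H × n = 1.4747 × 4439
= 6546.31 bits


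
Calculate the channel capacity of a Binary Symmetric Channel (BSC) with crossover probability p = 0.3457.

For BSC with error probability p:
C = 1 - H(p) where H(p) is binary entropy
H(0.3457) = -0.3457 × log₂(0.3457) - 0.6543 × log₂(0.6543)
H(p) = 0.9302
C = 1 - 0.9302 = 0.0698 bits/use


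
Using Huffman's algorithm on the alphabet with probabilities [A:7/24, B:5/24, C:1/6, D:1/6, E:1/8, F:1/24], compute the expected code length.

Huffman tree construction:
Combine smallest probabilities repeatedly
Resulting codes:
  A: 10 (length 2)
  B: 01 (length 2)
  C: 110 (length 3)
  D: 111 (length 3)
  E: 001 (length 3)
  F: 000 (length 3)
Average length = Σ p(s) × length(s) = 2.5000 bits


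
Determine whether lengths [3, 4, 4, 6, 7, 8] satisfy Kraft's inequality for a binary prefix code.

Kraft inequality: Σ 2^(-l_i) ≤ 1 for prefix-free code
Calculating: 2^(-3) + 2^(-4) + 2^(-4) + 2^(-6) + 2^(-7) + 2^(-8)
= 0.125 + 0.0625 + 0.0625 + 0.015625 + 0.0078125 + 0.00390625
= 0.2773
Since 0.2773 ≤ 1, prefix-free code exists


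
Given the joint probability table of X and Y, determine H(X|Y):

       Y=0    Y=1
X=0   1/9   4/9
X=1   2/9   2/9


H(X|Y) = Σ_y p(y) H(X|Y=y)
  p(Y=0) = 1/3, H(X|Y=0) = 0.9183
  p(Y=1) = 2/3, H(X|Y=1) = 0.9183
H(X|Y) = 0.3333×0.9183 + 0.6667×0.9183 = 0.9183 bits


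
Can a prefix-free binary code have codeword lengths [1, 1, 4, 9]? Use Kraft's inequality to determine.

Kraft inequality: Σ 2^(-l_i) ≤ 1 for prefix-free code
Calculating: 2^(-1) + 2^(-1) + 2^(-4) + 2^(-9)
= 0.5 + 0.5 + 0.0625 + 0.001953125
= 1.0645
Since 1.0645 > 1, prefix-free code does not exist


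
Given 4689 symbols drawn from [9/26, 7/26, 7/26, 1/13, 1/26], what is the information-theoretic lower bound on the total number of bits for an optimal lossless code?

Entropy H = 2.0146 bits/symbol
Minimum bits = H × n = 2.0146 × 4689
= 9446.38 bits


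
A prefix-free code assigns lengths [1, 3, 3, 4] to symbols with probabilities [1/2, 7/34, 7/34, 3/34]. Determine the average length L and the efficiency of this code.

Average length L = Σ p_i × l_i = 2.0882 bits
Entropy H = 1.7479 bits
Efficiency η = H/L × 100% = 83.70%


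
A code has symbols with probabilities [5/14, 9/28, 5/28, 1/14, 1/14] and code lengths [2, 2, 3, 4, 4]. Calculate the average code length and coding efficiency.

Average length L = Σ p_i × l_i = 2.4643 bits
Entropy H = 2.0446 bits
Efficiency η = H/L × 100% = 82.97%


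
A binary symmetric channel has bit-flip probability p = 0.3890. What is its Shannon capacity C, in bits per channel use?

For BSC with error probability p:
C = 1 - H(p) where H(p) is binary entropy
H(0.3890) = -0.3890 × log₂(0.3890) - 0.6110 × log₂(0.6110)
H(p) = 0.9642
C = 1 - 0.9642 = 0.0358 bits/use


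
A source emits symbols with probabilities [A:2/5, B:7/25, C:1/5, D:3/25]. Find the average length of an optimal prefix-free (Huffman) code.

Huffman tree construction:
Combine smallest probabilities repeatedly
Resulting codes:
  A: 0 (length 1)
  B: 10 (length 2)
  C: 111 (length 3)
  D: 110 (length 3)
Average length = Σ p(s) × length(s) = 1.9200 bits


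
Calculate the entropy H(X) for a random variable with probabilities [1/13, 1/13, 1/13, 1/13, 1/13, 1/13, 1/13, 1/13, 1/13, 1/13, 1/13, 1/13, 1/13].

H(X) = -Σ p(x) log₂ p(x)
  -1/13 × log₂(1/13) = 0.2846
  -1/13 × log₂(1/13) = 0.2846
  -1/13 × log₂(1/13) = 0.2846
  -1/13 × log₂(1/13) = 0.2846
  -1/13 × log₂(1/13) = 0.2846
  -1/13 × log₂(1/13) = 0.2846
  -1/13 × log₂(1/13) = 0.2846
  -1/13 × log₂(1/13) = 0.2846
  -1/13 × log₂(1/13) = 0.2846
  -1/13 × log₂(1/13) = 0.2846
  -1/13 × log₂(1/13) = 0.2846
  -1/13 × log₂(1/13) = 0.2846
  -1/13 × log₂(1/13) = 0.2846
H(X) = 3.7004 bits


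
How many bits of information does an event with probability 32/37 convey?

Information content I(x) = -log₂(p(x))
I = -log₂(32/37) = -log₂(0.8649)
I = 0.2095 bits


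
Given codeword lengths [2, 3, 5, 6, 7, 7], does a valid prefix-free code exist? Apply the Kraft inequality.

Kraft inequality: Σ 2^(-l_i) ≤ 1 for prefix-free code
Calculating: 2^(-2) + 2^(-3) + 2^(-5) + 2^(-6) + 2^(-7) + 2^(-7)
= 0.25 + 0.125 + 0.03125 + 0.015625 + 0.0078125 + 0.0078125
= 0.4375
Since 0.4375 ≤ 1, prefix-free code exists


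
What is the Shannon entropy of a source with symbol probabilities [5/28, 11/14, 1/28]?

H(X) = -Σ p(x) log₂ p(x)
  -5/28 × log₂(5/28) = 0.4438
  -11/14 × log₂(11/14) = 0.2734
  -1/28 × log₂(1/28) = 0.1717
H(X) = 0.8889 bits


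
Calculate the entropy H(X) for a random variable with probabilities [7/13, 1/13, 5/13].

H(X) = -Σ p(x) log₂ p(x)
  -7/13 × log₂(7/13) = 0.4809
  -1/13 × log₂(1/13) = 0.2846
  -5/13 × log₂(5/13) = 0.5302
H(X) = 1.2957 bits


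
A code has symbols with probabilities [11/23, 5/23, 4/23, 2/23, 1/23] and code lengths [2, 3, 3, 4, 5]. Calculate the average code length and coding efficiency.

Average length L = Σ p_i × l_i = 2.6957 bits
Entropy H = 1.9295 bits
Efficiency η = H/L × 100% = 71.58%


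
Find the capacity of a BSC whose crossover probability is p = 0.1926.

For BSC with error probability p:
C = 1 - H(p) where H(p) is binary entropy
H(0.1926) = -0.1926 × log₂(0.1926) - 0.8074 × log₂(0.8074)
H(p) = 0.7069
C = 1 - 0.7069 = 0.2931 bits/use


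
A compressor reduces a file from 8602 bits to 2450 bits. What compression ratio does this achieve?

Compression ratio = Original / Compressed
= 8602 / 2450 = 3.51:1


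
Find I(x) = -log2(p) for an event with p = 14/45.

Information content I(x) = -log₂(p(x))
I = -log₂(14/45) = -log₂(0.3111)
I = 1.6845 bits


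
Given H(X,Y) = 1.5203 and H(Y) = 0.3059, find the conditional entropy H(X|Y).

Chain rule: H(X,Y) = H(X|Y) + H(Y)
H(X|Y) = H(X,Y) - H(Y) = 1.5203 - 0.3059 = 1.2144 bits


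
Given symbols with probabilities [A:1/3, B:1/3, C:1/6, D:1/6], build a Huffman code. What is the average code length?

Huffman tree construction:
Combine smallest probabilities repeatedly
Resulting codes:
  A: 10 (length 2)
  B: 11 (length 2)
  C: 00 (length 2)
  D: 01 (length 2)
Average length = Σ p(s) × length(s) = 2.0000 bits


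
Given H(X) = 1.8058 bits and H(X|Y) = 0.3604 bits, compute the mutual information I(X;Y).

I(X;Y) = H(X) - H(X|Y)
I(X;Y) = 1.8058 - 0.3604 = 1.4454 bits


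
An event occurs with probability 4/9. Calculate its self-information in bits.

Information content I(x) = -log₂(p(x))
I = -log₂(4/9) = -log₂(0.4444)
I = 1.1699 bits


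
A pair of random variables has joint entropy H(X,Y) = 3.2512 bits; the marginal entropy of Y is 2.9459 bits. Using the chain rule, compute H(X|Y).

Chain rule: H(X,Y) = H(X|Y) + H(Y)
H(X|Y) = H(X,Y) - H(Y) = 3.2512 - 2.9459 = 0.3053 bits


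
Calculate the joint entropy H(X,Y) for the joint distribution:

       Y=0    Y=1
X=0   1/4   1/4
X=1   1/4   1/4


H(X,Y) = -Σ p(x,y) log₂ p(x,y)
  p(0,0)=1/4: -0.2500 × log₂(0.2500) = 0.5000
  p(0,1)=1/4: -0.2500 × log₂(0.2500) = 0.5000
  p(1,0)=1/4: -0.2500 × log₂(0.2500) = 0.5000
  p(1,1)=1/4: -0.2500 × log₂(0.2500) = 0.5000
H(X,Y) = 2.0000 bits


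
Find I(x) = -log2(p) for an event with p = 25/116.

Information content I(x) = -log₂(p(x))
I = -log₂(25/116) = -log₂(0.2155)
I = 2.2141 bits


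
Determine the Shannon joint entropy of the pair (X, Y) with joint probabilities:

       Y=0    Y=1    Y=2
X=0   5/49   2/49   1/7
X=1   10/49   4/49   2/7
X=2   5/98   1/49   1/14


H(X,Y) = -Σ p(x,y) log₂ p(x,y)
  p(0,0)=5/49: -0.1020 × log₂(0.1020) = 0.3360
  p(0,1)=2/49: -0.0408 × log₂(0.0408) = 0.1884
  p(0,2)=1/7: -0.1429 × log₂(0.1429) = 0.4011
  p(1,0)=10/49: -0.2041 × log₂(0.2041) = 0.4679
  p(1,1)=4/49: -0.0816 × log₂(0.0816) = 0.2951
  p(1,2)=2/7: -0.2857 × log₂(0.2857) = 0.5164
  p(2,0)=5/98: -0.0510 × log₂(0.0510) = 0.2190
  p(2,1)=1/49: -0.0204 × log₂(0.0204) = 0.1146
  p(2,2)=1/14: -0.0714 × log₂(0.0714) = 0.2720
H(X,Y) = 2.8103 bits


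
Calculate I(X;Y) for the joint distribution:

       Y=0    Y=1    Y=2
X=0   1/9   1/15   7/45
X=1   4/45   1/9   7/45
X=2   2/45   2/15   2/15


H(X) = 1.5828, H(Y) = 1.5408, H(X,Y) = 3.0853
I(X;Y) = H(X) + H(Y) - H(X,Y) = 0.0384 bits


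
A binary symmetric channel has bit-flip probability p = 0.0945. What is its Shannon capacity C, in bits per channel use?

For BSC with error probability p:
C = 1 - H(p) where H(p) is binary entropy
H(0.0945) = -0.0945 × log₂(0.0945) - 0.9055 × log₂(0.9055)
H(p) = 0.4513
C = 1 - 0.4513 = 0.5487 bits/use


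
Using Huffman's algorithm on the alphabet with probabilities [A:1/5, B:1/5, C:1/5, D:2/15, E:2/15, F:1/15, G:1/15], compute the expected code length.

Huffman tree construction:
Combine smallest probabilities repeatedly
Resulting codes:
  A: 111 (length 3)
  B: 00 (length 2)
  C: 01 (length 2)
  D: 100 (length 3)
  E: 101 (length 3)
  F: 1100 (length 4)
  G: 1101 (length 4)
Average length = Σ p(s) × length(s) = 2.7333 bits


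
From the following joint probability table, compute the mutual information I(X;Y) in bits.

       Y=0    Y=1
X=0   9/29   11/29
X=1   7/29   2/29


H(X) = 0.8936, H(Y) = 0.9923, H(X,Y) = 1.8154
I(X;Y) = H(X) + H(Y) - H(X,Y) = 0.0704 bits


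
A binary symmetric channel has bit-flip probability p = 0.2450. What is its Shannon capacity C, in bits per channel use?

For BSC with error probability p:
C = 1 - H(p) where H(p) is binary entropy
H(0.2450) = -0.2450 × log₂(0.2450) - 0.7550 × log₂(0.7550)
H(p) = 0.8033
C = 1 - 0.8033 = 0.1967 bits/use


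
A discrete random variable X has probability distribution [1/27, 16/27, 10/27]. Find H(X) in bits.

H(X) = -Σ p(x) log₂ p(x)
  -1/27 × log₂(1/27) = 0.1761
  -16/27 × log₂(16/27) = 0.4473
  -10/27 × log₂(10/27) = 0.5307
H(X) = 1.1542 bits


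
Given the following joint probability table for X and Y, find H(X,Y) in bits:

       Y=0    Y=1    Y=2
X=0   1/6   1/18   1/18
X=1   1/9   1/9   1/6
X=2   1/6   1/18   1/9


H(X,Y) = -Σ p(x,y) log₂ p(x,y)
  p(0,0)=1/6: -0.1667 × log₂(0.1667) = 0.4308
  p(0,1)=1/18: -0.0556 × log₂(0.0556) = 0.2317
  p(0,2)=1/18: -0.0556 × log₂(0.0556) = 0.2317
  p(1,0)=1/9: -0.1111 × log₂(0.1111) = 0.3522
  p(1,1)=1/9: -0.1111 × log₂(0.1111) = 0.3522
  p(1,2)=1/6: -0.1667 × log₂(0.1667) = 0.4308
  p(2,0)=1/6: -0.1667 × log₂(0.1667) = 0.4308
  p(2,1)=1/18: -0.0556 × log₂(0.0556) = 0.2317
  p(2,2)=1/9: -0.1111 × log₂(0.1111) = 0.3522
H(X,Y) = 3.0441 bits


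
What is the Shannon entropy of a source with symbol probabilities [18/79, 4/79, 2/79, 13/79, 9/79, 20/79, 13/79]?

H(X) = -Σ p(x) log₂ p(x)
  -18/79 × log₂(18/79) = 0.4862
  -4/79 × log₂(4/79) = 0.2179
  -2/79 × log₂(2/79) = 0.1343
  -13/79 × log₂(13/79) = 0.4284
  -9/79 × log₂(9/79) = 0.3570
  -20/79 × log₂(20/79) = 0.5017
  -13/79 × log₂(13/79) = 0.4284
H(X) = 2.5539 bits


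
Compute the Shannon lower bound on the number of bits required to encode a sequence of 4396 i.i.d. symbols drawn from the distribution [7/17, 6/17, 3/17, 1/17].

Entropy H = 1.7395 bits/symbol
Minimum bits = H × n = 1.7395 × 4396
= 7646.64 bits


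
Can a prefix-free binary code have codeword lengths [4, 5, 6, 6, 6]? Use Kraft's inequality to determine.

Kraft inequality: Σ 2^(-l_i) ≤ 1 for prefix-free code
Calculating: 2^(-4) + 2^(-5) + 2^(-6) + 2^(-6) + 2^(-6)
= 0.0625 + 0.03125 + 0.015625 + 0.015625 + 0.015625
= 0.1406
Since 0.1406 ≤ 1, prefix-free code exists


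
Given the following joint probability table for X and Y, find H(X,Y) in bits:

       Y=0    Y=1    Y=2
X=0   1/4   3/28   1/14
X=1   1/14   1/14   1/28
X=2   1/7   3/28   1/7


H(X,Y) = -Σ p(x,y) log₂ p(x,y)
  p(0,0)=1/4: -0.2500 × log₂(0.2500) = 0.5000
  p(0,1)=3/28: -0.1071 × log₂(0.1071) = 0.3453
  p(0,2)=1/14: -0.0714 × log₂(0.0714) = 0.2720
  p(1,0)=1/14: -0.0714 × log₂(0.0714) = 0.2720
  p(1,1)=1/14: -0.0714 × log₂(0.0714) = 0.2720
  p(1,2)=1/28: -0.0357 × log₂(0.0357) = 0.1717
  p(2,0)=1/7: -0.1429 × log₂(0.1429) = 0.4011
  p(2,1)=3/28: -0.1071 × log₂(0.1071) = 0.3453
  p(2,2)=1/7: -0.1429 × log₂(0.1429) = 0.4011
H(X,Y) = 2.9802 bits


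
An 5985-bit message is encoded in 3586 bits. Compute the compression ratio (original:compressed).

Compression ratio = Original / Compressed
= 5985 / 3586 = 1.67:1


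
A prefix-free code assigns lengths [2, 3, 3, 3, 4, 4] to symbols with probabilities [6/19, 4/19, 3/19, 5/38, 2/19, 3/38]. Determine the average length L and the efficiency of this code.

Average length L = Σ p_i × l_i = 2.8684 bits
Entropy H = 2.4349 bits
Efficiency η = H/L × 100% = 84.89%


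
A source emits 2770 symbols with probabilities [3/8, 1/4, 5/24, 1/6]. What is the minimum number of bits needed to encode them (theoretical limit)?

Entropy H = 1.9329 bits/symbol
Minimum bits = H × n = 1.9329 × 2770
= 5354.22 bits


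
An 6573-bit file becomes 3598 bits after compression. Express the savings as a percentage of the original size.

Space savings = (1 - Compressed/Original) × 100%
= (1 - 3598/6573) × 100%
= 45.26%


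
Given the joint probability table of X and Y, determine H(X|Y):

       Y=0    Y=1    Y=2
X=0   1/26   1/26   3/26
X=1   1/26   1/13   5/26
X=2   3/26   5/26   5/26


H(X|Y) = Σ_y p(y) H(X|Y=y)
  p(Y=0) = 5/26, H(X|Y=0) = 1.3710
  p(Y=1) = 4/13, H(X|Y=1) = 1.2988
  p(Y=2) = 1/2, H(X|Y=2) = 1.5486
H(X|Y) = 0.1923×1.3710 + 0.3077×1.2988 + 0.5000×1.5486 = 1.4376 bits


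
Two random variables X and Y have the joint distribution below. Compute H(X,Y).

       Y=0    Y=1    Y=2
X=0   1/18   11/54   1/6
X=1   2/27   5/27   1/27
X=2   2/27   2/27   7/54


H(X,Y) = -Σ p(x,y) log₂ p(x,y)
  p(0,0)=1/18: -0.0556 × log₂(0.0556) = 0.2317
  p(0,1)=11/54: -0.2037 × log₂(0.2037) = 0.4676
  p(0,2)=1/6: -0.1667 × log₂(0.1667) = 0.4308
  p(1,0)=2/27: -0.0741 × log₂(0.0741) = 0.2781
  p(1,1)=5/27: -0.1852 × log₂(0.1852) = 0.4505
  p(1,2)=1/27: -0.0370 × log₂(0.0370) = 0.1761
  p(2,0)=2/27: -0.0741 × log₂(0.0741) = 0.2781
  p(2,1)=2/27: -0.0741 × log₂(0.0741) = 0.2781
  p(2,2)=7/54: -0.1296 × log₂(0.1296) = 0.3821
H(X,Y) = 2.9732 bits


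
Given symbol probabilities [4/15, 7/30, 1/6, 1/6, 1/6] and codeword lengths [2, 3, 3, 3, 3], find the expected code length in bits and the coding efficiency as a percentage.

Average length L = Σ p_i × l_i = 2.7333 bits
Entropy H = 2.2909 bits
Efficiency η = H/L × 100% = 83.81%


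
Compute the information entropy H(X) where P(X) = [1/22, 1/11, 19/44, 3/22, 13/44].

H(X) = -Σ p(x) log₂ p(x)
  -1/22 × log₂(1/22) = 0.2027
  -1/11 × log₂(1/11) = 0.3145
  -19/44 × log₂(19/44) = 0.5231
  -3/22 × log₂(3/22) = 0.3920
  -13/44 × log₂(13/44) = 0.5197
H(X) = 1.9520 bits


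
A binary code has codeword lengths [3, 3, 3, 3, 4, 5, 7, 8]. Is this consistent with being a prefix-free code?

Kraft inequality: Σ 2^(-l_i) ≤ 1 for prefix-free code
Calculating: 2^(-3) + 2^(-3) + 2^(-3) + 2^(-3) + 2^(-4) + 2^(-5) + 2^(-7) + 2^(-8)
= 0.125 + 0.125 + 0.125 + 0.125 + 0.0625 + 0.03125 + 0.0078125 + 0.00390625
= 0.6055
Since 0.6055 ≤ 1, prefix-free code exists


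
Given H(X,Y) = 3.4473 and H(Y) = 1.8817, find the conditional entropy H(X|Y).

Chain rule: H(X,Y) = H(X|Y) + H(Y)
H(X|Y) = H(X,Y) - H(Y) = 3.4473 - 1.8817 = 1.5656 bits


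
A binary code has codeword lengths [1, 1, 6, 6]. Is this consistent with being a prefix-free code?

Kraft inequality: Σ 2^(-l_i) ≤ 1 for prefix-free code
Calculating: 2^(-1) + 2^(-1) + 2^(-6) + 2^(-6)
= 0.5 + 0.5 + 0.015625 + 0.015625
= 1.0312
Since 1.0312 > 1, prefix-free code does not exist


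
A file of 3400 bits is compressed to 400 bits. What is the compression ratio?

Compression ratio = Original / Compressed
= 3400 / 400 = 8.50:1


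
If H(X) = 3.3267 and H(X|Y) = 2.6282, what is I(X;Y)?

I(X;Y) = H(X) - H(X|Y)
I(X;Y) = 3.3267 - 2.6282 = 0.6985 bits


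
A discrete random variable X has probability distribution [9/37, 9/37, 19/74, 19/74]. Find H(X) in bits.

H(X) = -Σ p(x) log₂ p(x)
  -9/37 × log₂(9/37) = 0.4961
  -9/37 × log₂(9/37) = 0.4961
  -19/74 × log₂(19/74) = 0.5036
  -19/74 × log₂(19/74) = 0.5036
H(X) = 1.9995 bits


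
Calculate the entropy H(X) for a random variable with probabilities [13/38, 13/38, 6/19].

H(X) = -Σ p(x) log₂ p(x)
  -13/38 × log₂(13/38) = 0.5294
  -13/38 × log₂(13/38) = 0.5294
  -6/19 × log₂(6/19) = 0.5251
H(X) = 1.5840 bits


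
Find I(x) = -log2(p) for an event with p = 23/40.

Information content I(x) = -log₂(p(x))
I = -log₂(23/40) = -log₂(0.5750)
I = 0.7984 bits


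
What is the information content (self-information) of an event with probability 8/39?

Information content I(x) = -log₂(p(x))
I = -log₂(8/39) = -log₂(0.2051)
I = 2.2854 bits


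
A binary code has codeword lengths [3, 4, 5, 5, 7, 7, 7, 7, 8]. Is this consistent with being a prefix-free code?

Kraft inequality: Σ 2^(-l_i) ≤ 1 for prefix-free code
Calculating: 2^(-3) + 2^(-4) + 2^(-5) + 2^(-5) + 2^(-7) + 2^(-7) + 2^(-7) + 2^(-7) + 2^(-8)
= 0.125 + 0.0625 + 0.03125 + 0.03125 + 0.0078125 + 0.0078125 + 0.0078125 + 0.0078125 + 0.00390625
= 0.2852
Since 0.2852 ≤ 1, prefix-free code exists


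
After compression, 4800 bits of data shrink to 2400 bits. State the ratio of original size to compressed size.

Compression ratio = Original / Compressed
= 4800 / 2400 = 2.00:1


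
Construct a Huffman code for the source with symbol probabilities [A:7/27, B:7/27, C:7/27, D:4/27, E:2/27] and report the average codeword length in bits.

Huffman tree construction:
Combine smallest probabilities repeatedly
Resulting codes:
  A: 01 (length 2)
  B: 10 (length 2)
  C: 11 (length 2)
  D: 001 (length 3)
  E: 000 (length 3)
Average length = Σ p(s) × length(s) = 2.2222 bits


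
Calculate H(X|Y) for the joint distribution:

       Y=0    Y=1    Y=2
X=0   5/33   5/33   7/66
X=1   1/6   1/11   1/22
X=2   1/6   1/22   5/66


H(X|Y) = Σ_y p(y) H(X|Y=y)
  p(Y=0) = 16/33, H(X|Y=0) = 1.5835
  p(Y=1) = 19/66, H(X|Y=1) = 1.4330
  p(Y=2) = 5/22, H(X|Y=2) = 1.5058
H(X|Y) = 0.4848×1.5835 + 0.2879×1.4330 + 0.2273×1.5058 = 1.5225 bits


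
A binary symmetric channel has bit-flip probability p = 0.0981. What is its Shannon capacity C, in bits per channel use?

For BSC with error probability p:
C = 1 - H(p) where H(p) is binary entropy
H(0.0981) = -0.0981 × log₂(0.0981) - 0.9019 × log₂(0.9019)
H(p) = 0.4629
C = 1 - 0.4629 = 0.5371 bits/use


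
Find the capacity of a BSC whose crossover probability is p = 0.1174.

For BSC with error probability p:
C = 1 - H(p) where H(p) is binary entropy
H(0.1174) = -0.1174 × log₂(0.1174) - 0.8826 × log₂(0.8826)
H(p) = 0.5218
C = 1 - 0.5218 = 0.4782 bits/use


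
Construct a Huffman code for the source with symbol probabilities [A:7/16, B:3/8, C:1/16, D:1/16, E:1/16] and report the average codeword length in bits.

Huffman tree construction:
Combine smallest probabilities repeatedly
Resulting codes:
  A: 0 (length 1)
  B: 11 (length 2)
  C: 1010 (length 4)
  D: 1011 (length 4)
  E: 100 (length 3)
Average length = Σ p(s) × length(s) = 1.8750 bits


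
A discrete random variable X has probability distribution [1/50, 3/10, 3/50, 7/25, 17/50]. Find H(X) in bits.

H(X) = -Σ p(x) log₂ p(x)
  -1/50 × log₂(1/50) = 0.1129
  -3/10 × log₂(3/10) = 0.5211
  -3/50 × log₂(3/50) = 0.2435
  -7/25 × log₂(7/25) = 0.5142
  -17/50 × log₂(17/50) = 0.5292
H(X) = 1.9209 bits


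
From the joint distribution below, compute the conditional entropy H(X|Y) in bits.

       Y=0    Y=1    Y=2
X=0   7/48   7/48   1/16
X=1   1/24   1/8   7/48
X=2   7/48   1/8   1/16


H(X|Y) = Σ_y p(y) H(X|Y=y)
  p(Y=0) = 1/3, H(X|Y=0) = 1.4186
  p(Y=1) = 19/48, H(X|Y=1) = 1.5810
  p(Y=2) = 13/48, H(X|Y=2) = 1.4573
H(X|Y) = 0.3333×1.4186 + 0.3958×1.5810 + 0.2708×1.4573 = 1.4934 bits


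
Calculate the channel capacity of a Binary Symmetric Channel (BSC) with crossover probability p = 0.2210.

For BSC with error probability p:
C = 1 - H(p) where H(p) is binary entropy
H(0.2210) = -0.2210 × log₂(0.2210) - 0.7790 × log₂(0.7790)
H(p) = 0.7620
C = 1 - 0.7620 = 0.2380 bits/use


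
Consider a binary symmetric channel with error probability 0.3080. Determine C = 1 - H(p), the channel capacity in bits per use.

For BSC with error probability p:
C = 1 - H(p) where H(p) is binary entropy
H(0.3080) = -0.3080 × log₂(0.3080) - 0.6920 × log₂(0.6920)
H(p) = 0.8909
C = 1 - 0.8909 = 0.1091 bits/use


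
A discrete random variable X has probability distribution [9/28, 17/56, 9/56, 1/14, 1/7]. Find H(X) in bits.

H(X) = -Σ p(x) log₂ p(x)
  -9/28 × log₂(9/28) = 0.5263
  -17/56 × log₂(17/56) = 0.5221
  -9/56 × log₂(9/56) = 0.4239
  -1/14 × log₂(1/14) = 0.2720
  -1/7 × log₂(1/7) = 0.4011
H(X) = 2.1453 bits


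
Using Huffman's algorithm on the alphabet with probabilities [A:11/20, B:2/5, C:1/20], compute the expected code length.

Huffman tree construction:
Combine smallest probabilities repeatedly
Resulting codes:
  A: 1 (length 1)
  B: 01 (length 2)
  C: 00 (length 2)
Average length = Σ p(s) × length(s) = 1.4500 bits


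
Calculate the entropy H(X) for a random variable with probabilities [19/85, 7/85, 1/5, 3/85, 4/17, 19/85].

H(X) = -Σ p(x) log₂ p(x)
  -19/85 × log₂(19/85) = 0.4832
  -7/85 × log₂(7/85) = 0.2966
  -1/5 × log₂(1/5) = 0.4644
  -3/85 × log₂(3/85) = 0.1703
  -4/17 × log₂(4/17) = 0.4912
  -19/85 × log₂(19/85) = 0.4832
H(X) = 2.3888 bits
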